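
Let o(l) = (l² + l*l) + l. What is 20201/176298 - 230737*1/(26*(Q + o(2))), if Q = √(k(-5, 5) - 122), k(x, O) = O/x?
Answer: -15641061187/39314454 + 17749*I*√123/446 ≈ -397.85 + 441.36*I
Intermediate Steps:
Q = I*√123 (Q = √(5/(-5) - 122) = √(5*(-⅕) - 122) = √(-1 - 122) = √(-123) = I*√123 ≈ 11.091*I)
o(l) = l + 2*l² (o(l) = (l² + l²) + l = 2*l² + l = l + 2*l²)
20201/176298 - 230737*1/(26*(Q + o(2))) = 20201/176298 - 230737*1/(26*(I*√123 + 2*(1 + 2*2))) = 20201*(1/176298) - 230737*1/(26*(I*√123 + 2*(1 + 4))) = 20201/176298 - 230737*1/(26*(I*√123 + 2*5)) = 20201/176298 - 230737*1/(26*(I*√123 + 10)) = 20201/176298 - 230737*1/(26*(10 + I*√123)) = 20201/176298 - 230737/(260 + 26*I*√123)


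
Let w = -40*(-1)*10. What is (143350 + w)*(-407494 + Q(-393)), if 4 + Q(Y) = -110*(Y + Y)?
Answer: -46149212500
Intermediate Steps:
Q(Y) = -4 - 220*Y (Q(Y) = -4 - 110*(Y + Y) = -4 - 220*Y)
w = 400 (w = 40*10 = 400)
(143350 + w)*(-407494 + Q(-393)) = (143350 + 400)*(-407494 + (-4 - 220*(-393))) = 143750*(-407494 + (-4 + 86460)) = 143750*(-407494 + 86456) = 143750*(-321038) = -46149212500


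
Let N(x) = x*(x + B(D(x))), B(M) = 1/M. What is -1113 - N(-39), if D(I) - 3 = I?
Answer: -31621/12 ≈ -2635.1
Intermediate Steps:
D(I) = 3 + I
B(M) = 1/M
N(x) = x*(x + 1/(3 + x))
-1113 - N(-39) = -1113 - (-39)*(1 - 39*(3 - 39))/(3 - 39) = -1113 - (-39)*(1 - 39*(-36))/(-36) = -1113 - (-39)*(-1)*(1 + 1404)/36 = -1113 - (-39)*(-1)*1405/36 = -1113 - 1*18265/12 = -1113 - 18265/12 = -31621/12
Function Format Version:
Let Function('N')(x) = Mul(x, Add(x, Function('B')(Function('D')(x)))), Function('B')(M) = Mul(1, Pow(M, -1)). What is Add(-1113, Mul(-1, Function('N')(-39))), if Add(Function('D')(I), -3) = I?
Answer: Rational(-31621, 12) ≈ -2635.1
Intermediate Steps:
Function('D')(I) = Add(3, I)
Function('B')(M) = Pow(M, -1)
Function('N')(x) = Mul(x, Add(x, Pow(Add(3, x), -1)))
Add(-1113, Mul(-1, Function('N')(-39))) = Add(-1113, Mul(-1, Mul(-39, Pow(Add(3, -39), -1), Add(1, Mul(-39, Add(3, -39)))))) = Add(-1113, Mul(-1, Mul(-39, Pow(-36, -1), Add(1, Mul(-39, -36))))) = Add(-1113, Mul(-1, Mul(-39, Rational(-1, 36), Add(1, 1404)))) = Add(-1113, Mul(-1, Mul(-39, Rational(-1, 36), 1405))) = Add(-1113, Mul(-1, Rational(18265, 12))) = Add(-1113, Rational(-18265, 12)) = Rational(-31621, 12)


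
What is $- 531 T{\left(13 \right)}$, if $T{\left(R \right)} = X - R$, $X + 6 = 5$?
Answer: $7434$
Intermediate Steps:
$X = -1$ ($X = -6 + 5 = -1$)
$T{\left(R \right)} = -1 - R$
$- 531 T{\left(13 \right)} = - 531 \left(-1 - 13\right) = \left(-531\right) \left(-14\right) = 7434$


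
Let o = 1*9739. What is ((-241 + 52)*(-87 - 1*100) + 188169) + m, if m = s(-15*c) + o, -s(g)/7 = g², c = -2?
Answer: 226951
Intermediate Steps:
s(g) = -7*g²
o = 9739
m = 3439 (m = -7*(-15*(-2))² + 9739 = -7*30² + 9739 = -7*900 + 9739 = -6300 + 9739 = 3439)
((-241 + 52)*(-87 - 1*100) + 188169) + m = ((-241 + 52)*(-87 - 1*100) + 188169) + 3439 = (-189*(-87 - 100) + 188169) + 3439 = (-189*(-187) + 188169) + 3439 = (35343 + 188169) + 3439 = 223512 + 3439 = 226951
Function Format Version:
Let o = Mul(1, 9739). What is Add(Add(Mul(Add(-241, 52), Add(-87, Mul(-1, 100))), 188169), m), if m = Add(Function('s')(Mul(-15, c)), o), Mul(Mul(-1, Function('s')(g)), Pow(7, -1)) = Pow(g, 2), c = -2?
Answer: 226951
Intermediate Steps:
Function('s')(g) = Mul(-7, Pow(g, 2))
o = 9739
m = 3439 (m = Add(Mul(-7, Pow(Mul(-15, -2), 2)), 9739) = Add(Mul(-7, Pow(30, 2)), 9739) = Add(Mul(-7, 900), 9739) = Add(-6300, 9739) = 3439)
Add(Add(Mul(Add(-241, 52), Add(-87, Mul(-1, 100))), 188169), m) = Add(Add(Mul(Add(-241, 52), Add(-87, Mul(-1, 100))), 188169), 3439) = Add(Add(Mul(-189, Add(-87, -100)), 188169), 3439) = Add(Add(Mul(-189, -187), 188169), 3439) = Add(Add(35343, 188169), 3439) = Add(223512, 3439) = 226951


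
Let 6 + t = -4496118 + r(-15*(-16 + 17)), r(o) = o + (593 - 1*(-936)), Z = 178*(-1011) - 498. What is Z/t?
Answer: 1236/30785 ≈ 0.040149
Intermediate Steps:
Z = -180456 (Z = -179958 - 498 = -180456)
r(o) = 1529 + o (r(o) = o + (593 + 936) = o + 1529 = 1529 + o)
t = -4494610 (t = -6 + (-4496118 + (1529 - 15*(-16 + 17))) = -6 + (-4496118 + (1529 - 15*1)) = -6 + (-4496118 + (1529 - 15)) = -6 + (-4496118 + 1514) = -6 - 4494604 = -4494610)
Z/t = -180456/(-4494610) = -180456*(-1/4494610) = 1236/30785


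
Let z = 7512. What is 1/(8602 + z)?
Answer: 1/16114 ≈ 6.2058e-5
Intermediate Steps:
1/(8602 + z) = 1/(8602 + 7512) = 1/16114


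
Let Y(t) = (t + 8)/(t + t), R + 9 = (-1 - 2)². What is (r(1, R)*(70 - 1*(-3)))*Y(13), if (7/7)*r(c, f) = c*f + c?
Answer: 1533/26 ≈ 58.962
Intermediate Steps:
R = 0 (R = -9 + (-1 - 2)² = -9 + (-3)² = -9 + 9 = 0)
Y(t) = (8 + t)/(2*t) (Y(t) = (8 + t)/((2*t)) = (8 + t)*(1/(2*t)) = (8 + t)/(2*t))
r(c, f) = c + c*f (r(c, f) = c*f + c = c + c*f)
(r(1, R)*(70 - 1*(-3)))*Y(13) = ((1*(1 + 0))*(70 - 1*(-3)))*((½)*(8 + 13)/13) = ((1*1)*(70 + 3))*((½)*(1/13)*21) = (1*73)*(21/26) = 73*(21/26) = 1533/26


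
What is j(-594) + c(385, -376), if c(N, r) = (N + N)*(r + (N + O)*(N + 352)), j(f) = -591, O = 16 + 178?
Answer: 328286599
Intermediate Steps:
O = 194
c(N, r) = 2*N*(r + (194 + N)*(352 + N)) (c(N, r) = (N + N)*(r + (N + 194)*(N + 352)) = (2*N)*(r + (194 + N)*(352 + N)) = 2*N*(r + (194 + N)*(352 + N)))
j(-594) + c(385, -376) = -591 + 2*385*(68288 - 376 + 385² + 546*385) = -591 + 2*385*(68288 - 376 + 148225 + 210210) = -591 + 2*385*426347 = -591 + 328287190 = 328286599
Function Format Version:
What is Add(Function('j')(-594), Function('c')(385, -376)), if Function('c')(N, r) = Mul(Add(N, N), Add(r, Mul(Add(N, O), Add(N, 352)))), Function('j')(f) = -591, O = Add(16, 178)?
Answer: 328286599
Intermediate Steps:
O = 194
Function('c')(N, r) = Mul(2, N, Add(r, Mul(Add(194, N), Add(352, N)))) (Function('c')(N, r) = Mul(Add(N, N), Add(r, Mul(Add(N, 194), Add(N, 352)))) = Mul(Mul(2, N), Add(r, Mul(Add(194, N), Add(352, N)))) = Mul(2, N, Add(r, Mul(Add(194, N), Add(352, N)))))
Add(Function('j')(-594), Function('c')(385, -376)) = Add(-591, Mul(2, 385, Add(68288, -376, Pow(385, 2), Mul(546, 385)))) = Add(-591, Mul(2, 385, Add(68288, -376, 148225, 210210))) = Add(-591, Mul(2, 385, 426347)) = Add(-591, 328287190) = 328286599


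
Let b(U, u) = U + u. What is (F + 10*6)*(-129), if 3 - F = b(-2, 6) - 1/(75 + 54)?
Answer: -7612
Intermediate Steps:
F = -128/129 (F = 3 - ((-2 + 6) - 1/(75 + 54)) = 3 - (4 - 1/129) = 3 - 1*515/129 = 3 - 515/129 = -128/129 ≈ -0.99225)
(F + 10*6)*(-129) = (-128/129 + 10*6)*(-129) = (-128/129 + 60)*(-129) = (7612/129)*(-129) = -7612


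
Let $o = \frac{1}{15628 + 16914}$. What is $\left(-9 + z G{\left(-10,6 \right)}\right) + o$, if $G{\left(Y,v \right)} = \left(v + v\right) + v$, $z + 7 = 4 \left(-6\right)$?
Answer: $- \frac{18451313}{32542} \approx -567.0$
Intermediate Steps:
$z = -31$ ($z = -7 + 4 \left(-6\right) = -7 - 24 = -31$)
$G{\left(Y,v \right)} = 3 v$ ($G{\left(Y,v \right)} = 2 v + v = 3 v$)
$o = \frac{1}{32542} \approx 3.073 \cdot 10^{-5}$
$\left(-9 + z G{\left(-10,6 \right)}\right) + o = \left(-9 - 31 \cdot 3 \cdot 6\right) + \frac{1}{32542} = \left(-9 - 558\right) + \frac{1}{32542} = -567 + \frac{1}{32542} = - \frac{18451313}{32542}$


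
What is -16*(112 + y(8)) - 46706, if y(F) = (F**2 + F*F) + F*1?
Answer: -50674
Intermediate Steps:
y(F) = F + 2*F**2 (y(F) = (F**2 + F**2) + F = 2*F**2 + F = F + 2*F**2)
-16*(112 + y(8)) - 46706 = -16*(112 + 8*(1 + 2*8)) - 46706 = -16*(112 + 8*(1 + 16)) - 46706 = -16*(112 + 8*17) - 46706 = -16*(112 + 136) - 46706 = -16*248 - 46706 = -3968 - 46706 = -50674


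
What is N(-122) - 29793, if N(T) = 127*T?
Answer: -45287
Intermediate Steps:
N(-122) - 29793 = 127*(-122) - 29793 = -15494 - 29793 = -45287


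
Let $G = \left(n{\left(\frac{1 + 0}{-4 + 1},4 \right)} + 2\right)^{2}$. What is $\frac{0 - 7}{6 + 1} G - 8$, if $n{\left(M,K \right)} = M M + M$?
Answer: $- \frac{904}{81} \approx -11.16$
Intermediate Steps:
$n{\left(M,K \right)} = M + M^{2}$ ($n{\left(M,K \right)} = M^{2} + M = M + M^{2}$)
$G = \frac{256}{81}$ ($G = \left(\frac{1 + 0}{-4 + 1} \left(1 + \frac{1 + 0}{-4 + 1}\right) + 2\right)^{2} = \left(1 \frac{1}{-3} \left(1 + 1 \frac{1}{-3}\right) + 2\right)^{2} = \left(1 \left(- \frac{1}{3}\right) \left(1 + 1 \left(- \frac{1}{3}\right)\right) + 2\right)^{2} = \left(- \frac{1 - \frac{1}{3}}{3} + 2\right)^{2} = \left(\left(- \frac{1}{3}\right) \frac{2}{3} + 2\right)^{2} = \left(- \frac{2}{9} + 2\right)^{2} = \left(\frac{16}{9}\right)^{2} = \frac{256}{81} \approx 3.1605$)
$\frac{0 - 7}{6 + 1} G - 8 = \frac{0 - 7}{6 + 1} \cdot \frac{256}{81} - 8 = - \frac{7}{7} \cdot \frac{256}{81} - 8 = \left(-7\right) \frac{1}{7} \cdot \frac{256}{81} - 8 = \left(-1\right) \frac{256}{81} - 8 = - \frac{256}{81} - 8 = - \frac{904}{81}$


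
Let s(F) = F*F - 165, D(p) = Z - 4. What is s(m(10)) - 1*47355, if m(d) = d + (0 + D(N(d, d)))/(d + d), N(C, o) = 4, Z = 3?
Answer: -18968399/400 ≈ -47421.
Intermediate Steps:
D(p) = -1 (D(p) = 3 - 4 = -1)
m(d) = d - 1/(2*d) (m(d) = d + (0 - 1)/(d + d) = d - 1/(2*d))
s(F) = -165 + F² (s(F) = F² - 165 = -165 + F²)
s(m(10)) - 1*47355 = (-165 + (10 - ½/10)²) - 1*47355 = (-165 + (10 - ½*⅒)²) - 47355 = (-165 + (10 - 1/20)²) - 47355 = (-165 + (199/20)²) - 47355 = (-165 + 39601/400) - 47355 = -26399/400 - 47355 = -18968399/400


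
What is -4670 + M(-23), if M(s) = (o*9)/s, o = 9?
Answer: -107491/23 ≈ -4673.5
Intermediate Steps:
M(s) = 81/s (M(s) = (9*9)/s = 81/s)
-4670 + M(-23) = -4670 + 81/(-23) = -4670 + 81*(-1/23) = -4670 - 81/23 = -107491/23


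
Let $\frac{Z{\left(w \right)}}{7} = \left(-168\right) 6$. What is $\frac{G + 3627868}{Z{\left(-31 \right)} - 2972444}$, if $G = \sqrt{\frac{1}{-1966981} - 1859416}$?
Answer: $- \frac{906967}{744875} - \frac{i \sqrt{7194107008788880157}}{5860619889500} \approx -1.2176 - 0.00045766 i$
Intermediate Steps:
$Z{\left(w \right)} = -7056$ ($Z{\left(w \right)} = 7 \left(\left(-168\right) 6\right) = 7 \left(-1008\right) = -7056$)
$G = \frac{i \sqrt{7194107008788880157}}{1966981}$ ($G = \sqrt{- \frac{1}{1966981} - 1859416} = \sqrt{- \frac{3657435943097}{1966981}} = \frac{i \sqrt{7194107008788880157}}{1966981} \approx 1363.6 i$)
$\frac{G + 3627868}{Z{\left(-31 \right)} - 2972444} = \frac{\frac{i \sqrt{7194107008788880157}}{1966981} + 3627868}{-7056 - 2972444} = \frac{3627868 + \frac{i \sqrt{7194107008788880157}}{1966981}}{-2979500} = \left(3627868 + \frac{i \sqrt{7194107008788880157}}{1966981}\right) \left(- \frac{1}{2979500}\right) = - \frac{906967}{744875} - \frac{i \sqrt{7194107008788880157}}{5860619889500}$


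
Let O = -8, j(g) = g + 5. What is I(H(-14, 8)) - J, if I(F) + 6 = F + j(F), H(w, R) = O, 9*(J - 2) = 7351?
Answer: -7522/9 ≈ -835.78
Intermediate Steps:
j(g) = 5 + g
J = 7369/9 (J = 2 + (1/9)*7351 = 2 + 7351/9 = 7369/9 ≈ 818.78)
H(w, R) = -8
I(F) = -1 + 2*F (I(F) = -6 + (F + (5 + F)) = -6 + (5 + 2*F) = -1 + 2*F)
I(H(-14, 8)) - J = (-1 + 2*(-8)) - 1*7369/9 = (-1 - 16) - 7369/9 = -17 - 7369/9 = -7522/9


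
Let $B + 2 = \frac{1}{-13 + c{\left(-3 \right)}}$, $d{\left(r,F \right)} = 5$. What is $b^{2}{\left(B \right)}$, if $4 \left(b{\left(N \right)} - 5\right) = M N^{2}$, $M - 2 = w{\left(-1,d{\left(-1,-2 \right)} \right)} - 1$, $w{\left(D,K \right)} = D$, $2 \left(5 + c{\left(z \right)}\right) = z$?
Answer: $25$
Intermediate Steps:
$c{\left(z \right)} = -5 + \frac{z}{2}$
$M = 0$ ($M = 2 - 2 = 0$)
$B = - \frac{80}{39}$ ($B = -2 + \frac{1}{-13 + \left(-5 + \frac{1}{2} \left(-3\right)\right)} = -2 + \frac{1}{-13 - \frac{13}{2}} = -2 + \frac{1}{- \frac{39}{2}} = -2 - \frac{2}{39} = - \frac{80}{39} \approx -2.0513$)
$b{\left(N \right)} = 5$ ($b{\left(N \right)} = 5 + \frac{0 N^{2}}{4} = 5 + \frac{1}{4} \cdot 0 = 5 + 0 = 5$)
$b^{2}{\left(B \right)} = 5^{2} = 25$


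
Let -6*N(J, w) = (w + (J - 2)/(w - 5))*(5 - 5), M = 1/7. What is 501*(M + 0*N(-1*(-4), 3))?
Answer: 501/7 ≈ 71.571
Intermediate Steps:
M = ⅐ ≈ 0.14286
N(J, w) = 0 (N(J, w) = -(w + (J - 2)/(w - 5))*(5 - 5)/6 = -(w + (-2 + J)/(-5 + w))*0/6 = -⅙*0 = 0)
501*(M + 0*N(-1*(-4), 3)) = 501*(⅐ + 0*0) = 501*(⅐ + 0) = 501*(⅐) = 501/7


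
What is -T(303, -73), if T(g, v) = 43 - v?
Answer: -116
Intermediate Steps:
-T(303, -73) = -(43 - 1*(-73)) = -(43 + 73) = -1*116 = -116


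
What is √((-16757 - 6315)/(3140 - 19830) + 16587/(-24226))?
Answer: √28516039945507370/202165970 ≈ 0.83529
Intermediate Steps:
√((-16757 - 6315)/(3140 - 19830) + 16587/(-24226)) = √(-23072/(-16690) + 16587*(-1/24226)) = √(-23072*(-1/16690) - 16587/24226) = √(11536/8345 - 16587/24226) = √(141052621/202165970) = √28516039945507370/202165970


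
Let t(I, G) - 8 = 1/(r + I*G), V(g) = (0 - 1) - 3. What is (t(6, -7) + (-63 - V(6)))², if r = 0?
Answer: 4592449/1764 ≈ 2603.4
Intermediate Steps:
V(g) = -4 (V(g) = -1 - 3 = -4)
t(I, G) = 8 + 1/(G*I) (t(I, G) = 8 + 1/(0 + I*G) = 8 + 1/(0 + G*I) = 8 + 1/(G*I))
(t(6, -7) + (-63 - V(6)))² = ((8 + 1/(-7*6)) + (-63 - 1*(-4)))² = ((8 - ⅐*⅙) + (-63 + 4))² = ((8 - 1/42) - 59)² = (335/42 - 59)² = (-2143/42)² = 4592449/1764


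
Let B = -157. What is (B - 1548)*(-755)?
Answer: 1287275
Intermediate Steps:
(B - 1548)*(-755) = (-157 - 1548)*(-755) = -1705*(-755) = 1287275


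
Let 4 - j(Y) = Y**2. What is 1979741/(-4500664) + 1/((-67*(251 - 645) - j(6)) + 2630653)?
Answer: -5260331654839/11958637803112 ≈ -0.43988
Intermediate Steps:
j(Y) = 4 - Y**2
1979741/(-4500664) + 1/((-67*(251 - 645) - j(6)) + 2630653) = 1979741/(-4500664) + 1/((-67*(251 - 645) - (4 - 1*6**2)) + 2630653) = 1979741*(-1/4500664) + 1/((-67*(-394) - (4 - 1*36)) + 2630653) = -1979741/4500664 + 1/((26398 - (4 - 36)) + 2630653) = -1979741/4500664 + 1/((26398 - 1*(-32)) + 2630653) = -1979741/4500664 + 1/((26398 + 32) + 2630653) = -1979741/4500664 + 1/(26430 + 2630653) = -1979741/4500664 + 1/2657083 = -5260331654839/11958637803112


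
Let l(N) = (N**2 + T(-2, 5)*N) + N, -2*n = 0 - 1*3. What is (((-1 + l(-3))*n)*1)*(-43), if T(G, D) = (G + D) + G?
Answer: -129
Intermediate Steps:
T(G, D) = D + 2*G (T(G, D) = (D + G) + G = D + 2*G)
n = 3/2 (n = -(0 - 1*3)/2 = -(0 - 3)/2 = -1/2*(-3) = 3/2 ≈ 1.5000)
l(N) = N**2 + 2*N (l(N) = (N**2 + (5 + 2*(-2))*N) + N = (N**2 + (5 - 4)*N) + N = (N**2 + 1*N) + N = (N**2 + N) + N = (N + N**2) + N = N**2 + 2*N)
(((-1 + l(-3))*n)*1)*(-43) = (((-1 - 3*(2 - 3))*(3/2))*1)*(-43) = (((-1 - 3*(-1))*(3/2))*1)*(-43) = (((-1 + 3)*(3/2))*1)*(-43) = ((2*(3/2))*1)*(-43) = (3*1)*(-43) = 3*(-43) = -129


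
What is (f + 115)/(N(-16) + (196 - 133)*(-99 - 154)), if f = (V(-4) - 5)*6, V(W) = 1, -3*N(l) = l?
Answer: -21/3677 ≈ -0.0057112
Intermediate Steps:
N(l) = -l/3
f = -24 (f = (1 - 5)*6 = -4*6 = -24)
(f + 115)/(N(-16) + (196 - 133)*(-99 - 154)) = (-24 + 115)/(-1/3*(-16) + (196 - 133)*(-99 - 154)) = 91/(16/3 + 63*(-253)) = 91/(16/3 - 15939) = 91/(-47801/3) = 91*(-3/47801) = -21/3677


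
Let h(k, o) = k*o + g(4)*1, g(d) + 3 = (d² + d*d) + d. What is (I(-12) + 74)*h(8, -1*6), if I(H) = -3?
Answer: -1065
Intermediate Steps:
g(d) = -3 + d + 2*d² (g(d) = -3 + ((d² + d*d) + d) = -3 + ((d² + d²) + d) = -3 + (2*d² + d) = -3 + (d + 2*d²) = -3 + d + 2*d²)
h(k, o) = 33 + k*o (h(k, o) = k*o + (-3 + 4 + 2*4²)*1 = k*o + (-3 + 4 + 2*16)*1 = k*o + (-3 + 4 + 32)*1 = k*o + 33*1 = k*o + 33 = 33 + k*o)
(I(-12) + 74)*h(8, -1*6) = (-3 + 74)*(33 + 8*(-1*6)) = 71*(33 + 8*(-6)) = 71*(33 - 48) = 71*(-15) = -1065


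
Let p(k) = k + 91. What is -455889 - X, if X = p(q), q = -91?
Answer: -455889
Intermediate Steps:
p(k) = 91 + k
X = 0 (X = 91 - 91 = 0)
-455889 - X = -455889 - 1*0 = -455889 + 0 = -455889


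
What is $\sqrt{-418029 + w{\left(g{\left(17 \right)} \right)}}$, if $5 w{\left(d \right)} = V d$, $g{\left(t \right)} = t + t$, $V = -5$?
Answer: $i \sqrt{418063} \approx 646.58 i$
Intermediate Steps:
$g{\left(t \right)} = 2 t$
$w{\left(d \right)} = - d$ ($w{\left(d \right)} = \frac{\left(-5\right) d}{5} = - d$)
$\sqrt{-418029 + w{\left(g{\left(17 \right)} \right)}} = \sqrt{-418029 - 2 \cdot 17} = \sqrt{-418029 - 34} = \sqrt{-418063} = i \sqrt{418063}$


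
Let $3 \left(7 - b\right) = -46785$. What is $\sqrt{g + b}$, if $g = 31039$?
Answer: $\sqrt{46641} \approx 215.97$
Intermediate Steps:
$b = 15602$ ($b = 7 - -15595 = 7 + 15595 = 15602$)
$\sqrt{g + b} = \sqrt{31039 + 15602} = \sqrt{46641}$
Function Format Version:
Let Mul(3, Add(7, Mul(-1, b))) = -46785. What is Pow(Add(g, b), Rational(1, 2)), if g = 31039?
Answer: Pow(46641, Rational(1, 2)) ≈ 215.97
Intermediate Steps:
b = 15602 (b = Add(7, Mul(Rational(-1, 3), -46785)) = Add(7, 15595) = 15602)
Pow(Add(g, b), Rational(1, 2)) = Pow(Add(31039, 15602), Rational(1, 2)) = Pow(46641, Rational(1, 2))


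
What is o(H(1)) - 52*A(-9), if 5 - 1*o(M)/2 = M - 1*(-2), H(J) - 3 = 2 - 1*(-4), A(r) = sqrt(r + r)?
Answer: -12 - 156*I*sqrt(2) ≈ -12.0 - 220.62*I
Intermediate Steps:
A(r) = sqrt(2)*sqrt(r) (A(r) = sqrt(2*r) = sqrt(2)*sqrt(r))
H(J) = 9 (H(J) = 3 + (2 - 1*(-4)) = 3 + (2 + 4) = 3 + 6 = 9)
o(M) = 6 - 2*M (o(M) = 10 - 2*(M - 1*(-2)) = 10 - 2*(M + 2) = 10 - 2*(2 + M) = 10 + (-4 - 2*M) = 6 - 2*M)
o(H(1)) - 52*A(-9) = (6 - 2*9) - 52*sqrt(2)*sqrt(-9) = (6 - 18) - 52*sqrt(2)*3*I = -12 - 156*I*sqrt(2)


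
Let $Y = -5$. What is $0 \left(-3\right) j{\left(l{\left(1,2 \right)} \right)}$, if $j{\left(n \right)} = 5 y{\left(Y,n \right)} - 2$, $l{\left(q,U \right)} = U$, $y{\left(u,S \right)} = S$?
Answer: $0$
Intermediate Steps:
$j{\left(n \right)} = -2 + 5 n$ ($j{\left(n \right)} = 5 n - 2 = -2 + 5 n$)
$0 \left(-3\right) j{\left(l{\left(1,2 \right)} \right)} = 0 \left(-3\right) \left(-2 + 5 \cdot 2\right) = 0 \left(-2 + 10\right) = 0 \cdot 8 = 0$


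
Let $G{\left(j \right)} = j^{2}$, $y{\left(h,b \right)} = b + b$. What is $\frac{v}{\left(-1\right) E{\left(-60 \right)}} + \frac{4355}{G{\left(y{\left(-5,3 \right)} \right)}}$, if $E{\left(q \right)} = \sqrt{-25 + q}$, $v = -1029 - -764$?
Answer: $\frac{4355}{36} - \frac{53 i \sqrt{85}}{17} \approx 120.97 - 28.743 i$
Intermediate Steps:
$v = -265$ ($v = -1029 + 764 = -265$)
$y{\left(h,b \right)} = 2 b$
$\frac{v}{\left(-1\right) E{\left(-60 \right)}} + \frac{4355}{G{\left(y{\left(-5,3 \right)} \right)}} = - \frac{265}{\left(-1\right) \sqrt{-25 - 60}} + \frac{4355}{\left(2 \cdot 3\right)^{2}} = - \frac{265}{\left(-1\right) \sqrt{-85}} + \frac{4355}{6^{2}} = - \frac{265}{\left(-1\right) i \sqrt{85}} + \frac{4355}{36} = - \frac{265}{\left(-1\right) i \sqrt{85}} + 4355 \cdot \frac{1}{36} = - 265 \frac{i \sqrt{85}}{85} + \frac{4355}{36} = - \frac{53 i \sqrt{85}}{17} + \frac{4355}{36} = \frac{4355}{36} - \frac{53 i \sqrt{85}}{17}$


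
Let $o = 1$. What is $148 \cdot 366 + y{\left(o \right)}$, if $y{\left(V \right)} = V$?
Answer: $54169$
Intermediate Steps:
$148 \cdot 366 + y{\left(o \right)} = 148 \cdot 366 + 1 = 54168 + 1 = 54169$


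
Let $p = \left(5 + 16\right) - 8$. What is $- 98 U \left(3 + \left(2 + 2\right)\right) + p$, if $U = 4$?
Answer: $-2731$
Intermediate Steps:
$p = 13$ ($p = 21 - 8 = 13$)
$- 98 U \left(3 + \left(2 + 2\right)\right) + p = - 98 \cdot 4 \left(3 + \left(2 + 2\right)\right) + 13 = - 98 \cdot 4 \left(3 + 4\right) + 13 = - 98 \cdot 4 \cdot 7 + 13 = \left(-98\right) 28 + 13 = -2744 + 13 = -2731$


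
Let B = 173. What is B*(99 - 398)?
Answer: -51727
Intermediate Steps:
B*(99 - 398) = 173*(99 - 398) = 173*(-299) = -51727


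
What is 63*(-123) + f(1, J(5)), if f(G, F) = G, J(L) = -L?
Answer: -7748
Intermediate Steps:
63*(-123) + f(1, J(5)) = 63*(-123) + 1 = -7749 + 1 = -7748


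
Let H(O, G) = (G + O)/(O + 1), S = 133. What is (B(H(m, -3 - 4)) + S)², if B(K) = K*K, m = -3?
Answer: 24964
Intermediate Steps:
H(O, G) = (G + O)/(1 + O)
B(K) = K²
(B(H(m, -3 - 4)) + S)² = ((((-3 - 4) - 3)/(1 - 3))² + 133)² = (((-7 - 3)/(-2))² + 133)² = ((-½*(-10))² + 133)² = (5² + 133)² = (25 + 133)² = 158² = 24964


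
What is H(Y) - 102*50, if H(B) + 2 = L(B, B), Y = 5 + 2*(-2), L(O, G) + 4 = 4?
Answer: -5102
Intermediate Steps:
L(O, G) = 0 (L(O, G) = -4 + 4 = 0)
Y = 1 (Y = 5 - 4 = 1)
H(B) = -2 (H(B) = -2 + 0 = -2)
H(Y) - 102*50 = -2 - 102*50 = -2 - 5100 = -5102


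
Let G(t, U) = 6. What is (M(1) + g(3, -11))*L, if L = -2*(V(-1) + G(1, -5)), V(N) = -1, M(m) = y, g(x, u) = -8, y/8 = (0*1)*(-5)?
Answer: 80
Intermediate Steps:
y = 0 (y = 8*((0*1)*(-5)) = 8*(0*(-5)) = 8*0 = 0)
M(m) = 0
L = -10 (L = -2*(-1 + 6) = -2*5 = -10)
(M(1) + g(3, -11))*L = (0 - 8)*(-10) = -8*(-10) = 80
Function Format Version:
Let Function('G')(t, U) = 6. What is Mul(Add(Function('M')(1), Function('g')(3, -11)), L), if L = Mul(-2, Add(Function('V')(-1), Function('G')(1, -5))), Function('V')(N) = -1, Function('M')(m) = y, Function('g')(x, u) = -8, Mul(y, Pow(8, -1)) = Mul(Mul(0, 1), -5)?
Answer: 80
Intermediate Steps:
y = 0 (y = Mul(8, Mul(Mul(0, 1), -5)) = Mul(8, Mul(0, -5)) = Mul(8, 0) = 0)
Function('M')(m) = 0
L = -10 (L = Mul(-2, Add(-1, 6)) = Mul(-2, 5) = -10)
Mul(Add(Function('M')(1), Function('g')(3, -11)), L) = Mul(Add(0, -8), -10) = Mul(-8, -10) = 80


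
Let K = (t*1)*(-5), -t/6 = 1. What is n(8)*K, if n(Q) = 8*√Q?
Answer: 480*√2 ≈ 678.82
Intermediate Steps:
t = -6 (t = -6*1 = -6)
K = 30 (K = -6*1*(-5) = -6*(-5) = 30)
n(8)*K = (8*√8)*30 = (8*(2*√2))*30 = (16*√2)*30 = 480*√2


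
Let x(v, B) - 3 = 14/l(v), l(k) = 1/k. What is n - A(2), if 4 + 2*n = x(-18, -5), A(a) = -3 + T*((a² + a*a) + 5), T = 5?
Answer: -377/2 ≈ -188.50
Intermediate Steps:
A(a) = 22 + 10*a² (A(a) = -3 + 5*((a² + a*a) + 5) = -3 + 5*((a² + a²) + 5) = -3 + 5*(2*a² + 5) = -3 + 5*(5 + 2*a²) = -3 + (25 + 10*a²) = 22 + 10*a²)
x(v, B) = 3 + 14*v (x(v, B) = 3 + 14/(1/v) = 3 + 14*v)
n = -253/2 (n = -2 + (3 + 14*(-18))/2 = -2 + (3 - 252)/2 = -2 + (½)*(-249) = -2 - 249/2 = -253/2 ≈ -126.50)
n - A(2) = -253/2 - (22 + 10*2²) = -253/2 - (22 + 10*4) = -253/2 - (22 + 40) = -253/2 - 1*62 = -253/2 - 62 = -377/2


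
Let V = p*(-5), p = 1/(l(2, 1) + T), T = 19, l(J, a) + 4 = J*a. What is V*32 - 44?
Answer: -908/17 ≈ -53.412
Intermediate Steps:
l(J, a) = -4 + J*a
p = 1/17 (p = 1/((-4 + 2*1) + 19) = 1/((-4 + 2) + 19) = 1/(-2 + 19) = 1/17 ≈ 0.058824)
V = -5/17 (V = (1/17)*(-5) = -5/17 ≈ -0.29412)
V*32 - 44 = -5/17*32 - 44 = -160/17 - 44 = -908/17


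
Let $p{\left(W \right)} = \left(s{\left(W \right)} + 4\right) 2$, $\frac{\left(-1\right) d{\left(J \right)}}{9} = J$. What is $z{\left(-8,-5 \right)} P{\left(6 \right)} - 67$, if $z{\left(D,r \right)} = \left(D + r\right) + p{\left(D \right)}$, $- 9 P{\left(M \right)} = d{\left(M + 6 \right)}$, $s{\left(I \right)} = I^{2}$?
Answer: $1409$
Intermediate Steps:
$d{\left(J \right)} = - 9 J$
$P{\left(M \right)} = 6 + M$ ($P{\left(M \right)} = - \frac{\left(-9\right) \left(M + 6\right)}{9} = - \frac{\left(-9\right) \left(6 + M\right)}{9} = - \frac{-54 - 9 M}{9} = 6 + M$)
$p{\left(W \right)} = 8 + 2 W^{2}$ ($p{\left(W \right)} = \left(W^{2} + 4\right) 2 = \left(4 + W^{2}\right) 2 = 8 + 2 W^{2}$)
$z{\left(D,r \right)} = 8 + D + r + 2 D^{2}$ ($z{\left(D,r \right)} = \left(D + r\right) + \left(8 + 2 D^{2}\right) = 8 + D + r + 2 D^{2}$)
$z{\left(-8,-5 \right)} P{\left(6 \right)} - 67 = \left(8 - 8 - 5 + 2 \left(-8\right)^{2}\right) \left(6 + 6\right) - 67 = \left(8 - 8 - 5 + 2 \cdot 64\right) 12 - 67 = \left(8 - 8 - 5 + 128\right) 12 - 67 = 123 \cdot 12 - 67 = 1476 - 67 = 1409$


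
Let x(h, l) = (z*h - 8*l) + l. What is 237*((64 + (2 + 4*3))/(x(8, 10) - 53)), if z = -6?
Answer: -2054/19 ≈ -108.11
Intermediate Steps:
x(h, l) = -7*l - 6*h (x(h, l) = (-6*h - 8*l) + l = (-8*l - 6*h) + l = -7*l - 6*h)
237*((64 + (2 + 4*3))/(x(8, 10) - 53)) = 237*((64 + (2 + 4*3))/((-7*10 - 6*8) - 53)) = 237*((64 + (2 + 12))/((-70 - 48) - 53)) = 237*((64 + 14)/(-118 - 53)) = 237*(78/(-171)) = 237*(78*(-1/171)) = 237*(-26/57) = -2054/19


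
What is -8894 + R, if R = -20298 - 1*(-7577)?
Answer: -21615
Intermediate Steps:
R = -12721 (R = -20298 + 7577 = -12721)
-8894 + R = -8894 - 12721 = -21615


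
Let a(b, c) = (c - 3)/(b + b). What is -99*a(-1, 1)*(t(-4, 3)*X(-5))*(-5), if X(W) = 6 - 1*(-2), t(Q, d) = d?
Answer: 11880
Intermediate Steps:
a(b, c) = (-3 + c)/(2*b) (a(b, c) = (-3 + c)/((2*b)) = (-3 + c)*(1/(2*b)) = (-3 + c)/(2*b))
X(W) = 8 (X(W) = 6 + 2 = 8)
-99*a(-1, 1)*(t(-4, 3)*X(-5))*(-5) = -99*(½)*(-3 + 1)/(-1)*(3*8)*(-5) = -99*(½)*(-1)*(-2)*24*(-5) = -99*(-120) = 11880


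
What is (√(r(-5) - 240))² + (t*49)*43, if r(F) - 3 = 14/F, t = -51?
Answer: -538484/5 ≈ -1.0770e+5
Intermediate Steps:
r(F) = 3 + 14/F
(√(r(-5) - 240))² + (t*49)*43 = (√((3 + 14/(-5)) - 240))² - 51*49*43 = (√((3 + 14*(-⅕)) - 240))² - 2499*43 = (√((3 - 14/5) - 240))² - 107457 = (√(⅕ - 240))² - 107457 = (√(-1199/5))² - 107457 = (I*√5995/5)² - 107457 = -1199/5 - 107457 = -538484/5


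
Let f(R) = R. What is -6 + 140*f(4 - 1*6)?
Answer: -286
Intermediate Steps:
-6 + 140*f(4 - 1*6) = -6 + 140*(4 - 1*6) = -6 + 140*(4 - 6) = -6 + 140*(-2) = -6 - 280 = -286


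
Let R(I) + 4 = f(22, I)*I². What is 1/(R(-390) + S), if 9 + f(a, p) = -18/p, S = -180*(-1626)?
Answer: -1/1069204 ≈ -9.3528e-7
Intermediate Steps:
S = 292680
f(a, p) = -9 - 18/p
R(I) = -4 + I²*(-9 - 18/I) (R(I) = -4 + (-9 - 18/I)*I² = -4 + I²*(-9 - 18/I))
1/(R(-390) + S) = 1/((-4 - 9*(-390)*(2 - 390)) + 292680) = 1/((-4 - 9*(-390)*(-388)) + 292680) = 1/((-4 - 1361880) + 292680) = 1/(-1361884 + 292680) = 1/(-1069204) = -1/1069204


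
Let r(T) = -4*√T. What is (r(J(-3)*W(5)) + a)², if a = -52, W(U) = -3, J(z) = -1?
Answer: 2752 + 416*√3 ≈ 3472.5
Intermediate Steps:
(r(J(-3)*W(5)) + a)² = (-4*√3 - 52)² = (-52 - 4*√3)²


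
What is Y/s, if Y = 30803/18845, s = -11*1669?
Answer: -30803/345975355 ≈ -8.9032e-5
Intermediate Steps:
s = -18359
Y = 30803/18845 (Y = 30803*(1/18845) = 30803/18845 ≈ 1.6345)
Y/s = (30803/18845)/(-18359) = (30803/18845)*(-1/18359) = -30803/345975355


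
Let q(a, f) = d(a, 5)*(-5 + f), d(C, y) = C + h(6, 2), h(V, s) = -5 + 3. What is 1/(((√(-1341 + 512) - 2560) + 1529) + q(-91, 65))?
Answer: -6611/43706150 - I*√829/43706150 ≈ -0.00015126 - 6.5877e-7*I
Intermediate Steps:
h(V, s) = -2
d(C, y) = -2 + C (d(C, y) = C - 2 = -2 + C)
q(a, f) = (-5 + f)*(-2 + a) (q(a, f) = (-2 + a)*(-5 + f) = (-5 + f)*(-2 + a))
1/(((√(-1341 + 512) - 2560) + 1529) + q(-91, 65)) = 1/(((√(-1341 + 512) - 2560) + 1529) + (-5 + 65)*(-2 - 91)) = 1/(((√(-829) - 2560) + 1529) + 60*(-93)) = 1/(((I*√829 - 2560) + 1529) - 5580) = 1/(((-2560 + I*√829) + 1529) - 5580) = 1/((-1031 + I*√829) - 5580) = 1/(-6611 + I*√829)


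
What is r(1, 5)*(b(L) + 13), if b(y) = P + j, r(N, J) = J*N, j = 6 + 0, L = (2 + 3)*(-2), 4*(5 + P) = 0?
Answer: 70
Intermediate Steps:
P = -5 (P = -5 + (¼)*0 = -5 + 0 = -5)
L = -10 (L = 5*(-2) = -10)
j = 6
b(y) = 1 (b(y) = -5 + 6 = 1)
r(1, 5)*(b(L) + 13) = (5*1)*(1 + 13) = 5*14 = 70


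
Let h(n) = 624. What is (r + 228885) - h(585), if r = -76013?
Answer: 152248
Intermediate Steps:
(r + 228885) - h(585) = (-76013 + 228885) - 1*624 = 152872 - 624 = 152248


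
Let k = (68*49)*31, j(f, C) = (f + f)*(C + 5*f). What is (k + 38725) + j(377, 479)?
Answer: 1924473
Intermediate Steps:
j(f, C) = 2*f*(C + 5*f) (j(f, C) = (2*f)*(C + 5*f) = 2*f*(C + 5*f))
k = 103292 (k = 3332*31 = 103292)
(k + 38725) + j(377, 479) = (103292 + 38725) + 2*377*(479 + 5*377) = 142017 + 2*377*(479 + 1885) = 142017 + 2*377*2364 = 142017 + 1782456 = 1924473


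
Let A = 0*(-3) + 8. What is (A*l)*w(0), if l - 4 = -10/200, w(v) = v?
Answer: 0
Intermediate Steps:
A = 8 (A = 0 + 8 = 8)
l = 79/20 (l = 4 - 10/200 = 4 - 10*1/200 = 4 - 1/20 = 79/20 ≈ 3.9500)
(A*l)*w(0) = (8*(79/20))*0 = (158/5)*0 = 0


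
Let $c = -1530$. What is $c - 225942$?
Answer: $-227472$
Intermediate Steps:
$c - 225942 = -1530 - 225942 = -227472$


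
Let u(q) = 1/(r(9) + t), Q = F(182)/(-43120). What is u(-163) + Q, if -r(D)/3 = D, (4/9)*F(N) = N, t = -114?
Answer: -28817/1737120 ≈ -0.016589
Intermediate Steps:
F(N) = 9*N/4
Q = -117/12320 (Q = ((9/4)*182)/(-43120) = (819/2)*(-1/43120) = -117/12320 ≈ -0.0094967)
r(D) = -3*D
u(q) = -1/141 (u(q) = 1/(-3*9 - 114) = 1/(-27 - 114) = 1/(-141) = -1/141)
u(-163) + Q = -1/141 - 117/12320 = -28817/1737120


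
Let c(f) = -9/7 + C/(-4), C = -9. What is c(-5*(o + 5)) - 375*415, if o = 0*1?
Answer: -4357473/28 ≈ -1.5562e+5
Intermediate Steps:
o = 0
c(f) = 27/28 (c(f) = -9/7 - 9/(-4) = -9*⅐ - 9*(-¼) = -9/7 + 9/4 = 27/28)
c(-5*(o + 5)) - 375*415 = 27/28 - 375*415 = 27/28 - 155625 = -4357473/28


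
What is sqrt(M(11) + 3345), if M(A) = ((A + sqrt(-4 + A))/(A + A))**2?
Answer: sqrt(1619108 + 22*sqrt(7))/22 ≈ 57.839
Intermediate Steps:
M(A) = (A + sqrt(-4 + A))**2/(4*A**2) (M(A) = ((A + sqrt(-4 + A))/((2*A)))**2 = ((A + sqrt(-4 + A))*(1/(2*A)))**2 = ((A + sqrt(-4 + A))/(2*A))**2 = (A + sqrt(-4 + A))**2/(4*A**2))
sqrt(M(11) + 3345) = sqrt((1/4)*(11 + sqrt(-4 + 11))**2/11**2 + 3345) = sqrt((1/4)*(1/121)*(11 + sqrt(7))**2 + 3345) = sqrt((11 + sqrt(7))**2/484 + 3345) = sqrt(3345 + (11 + sqrt(7))**2/484)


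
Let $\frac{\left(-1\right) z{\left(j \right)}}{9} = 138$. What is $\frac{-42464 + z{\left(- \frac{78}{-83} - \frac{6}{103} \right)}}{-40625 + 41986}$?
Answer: $- \frac{43706}{1361} \approx -32.113$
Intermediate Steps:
$z{\left(j \right)} = -1242$ ($z{\left(j \right)} = \left(-9\right) 138 = -1242$)
$\frac{-42464 + z{\left(- \frac{78}{-83} - \frac{6}{103} \right)}}{-40625 + 41986} = \frac{-42464 - 1242}{-40625 + 41986} = - \frac{43706}{1361}$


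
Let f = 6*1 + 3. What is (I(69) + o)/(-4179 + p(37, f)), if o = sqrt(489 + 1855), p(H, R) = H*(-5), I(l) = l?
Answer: -69/4364 - sqrt(586)/2182 ≈ -0.026905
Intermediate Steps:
f = 9 (f = 6 + 3 = 9)
p(H, R) = -5*H
o = 2*sqrt(586) (o = sqrt(2344) = 2*sqrt(586) ≈ 48.415)
(I(69) + o)/(-4179 + p(37, f)) = (69 + 2*sqrt(586))/(-4179 - 5*37) = (69 + 2*sqrt(586))/(-4179 - 185) = (69 + 2*sqrt(586))/(-4364) = (69 + 2*sqrt(586))*(-1/4364) = -69/4364 - sqrt(586)/2182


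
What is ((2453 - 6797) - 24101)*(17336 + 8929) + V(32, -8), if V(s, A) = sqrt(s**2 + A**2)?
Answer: -747107925 + 8*sqrt(17) ≈ -7.4711e+8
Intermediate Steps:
V(s, A) = sqrt(A**2 + s**2)
((2453 - 6797) - 24101)*(17336 + 8929) + V(32, -8) = ((2453 - 6797) - 24101)*(17336 + 8929) + sqrt((-8)**2 + 32**2) = (-4344 - 24101)*26265 + sqrt(64 + 1024) = -28445*26265 + sqrt(1088) = -747107925 + 8*sqrt(17)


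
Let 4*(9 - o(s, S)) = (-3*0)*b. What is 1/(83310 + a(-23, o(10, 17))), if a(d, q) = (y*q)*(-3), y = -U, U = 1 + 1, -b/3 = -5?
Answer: 1/83364 ≈ 1.1996e-5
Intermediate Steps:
b = 15 (b = -3*(-5) = 15)
o(s, S) = 9 (o(s, S) = 9 - (-3*0)*15/4 = 9 - 0*15 = 9 - ¼*0 = 9 + 0 = 9)
U = 2
y = -2 (y = -1*2 = -2)
a(d, q) = 6*q (a(d, q) = -2*q*(-3) = 6*q)
1/(83310 + a(-23, o(10, 17))) = 1/(83310 + 6*9) = 1/(83310 + 54) = 1/83364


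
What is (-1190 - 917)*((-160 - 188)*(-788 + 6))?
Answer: -573390552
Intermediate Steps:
(-1190 - 917)*((-160 - 188)*(-788 + 6)) = -(-733236)*(-782) = -2107*272136 = -573390552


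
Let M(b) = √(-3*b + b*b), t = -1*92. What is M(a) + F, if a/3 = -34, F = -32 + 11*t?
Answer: -1044 + 3*√1190 ≈ -940.51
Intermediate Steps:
t = -92
F = -1044 (F = -32 + 11*(-92) = -32 - 1012 = -1044)
a = -102 (a = 3*(-34) = -102)
M(b) = √(b² - 3*b) (M(b) = √(-3*b + b²) = √(b² - 3*b))
M(a) + F = √(-102*(-3 - 102)) - 1044 = √(-102*(-105)) - 1044 = √10710 - 1044 = 3*√1190 - 1044 = -1044 + 3*√1190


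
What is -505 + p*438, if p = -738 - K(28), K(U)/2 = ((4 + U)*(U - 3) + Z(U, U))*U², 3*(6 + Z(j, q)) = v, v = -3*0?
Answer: -545630245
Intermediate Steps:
v = 0
Z(j, q) = -6 (Z(j, q) = -6 + (⅓)*0 = -6 + 0 = -6)
K(U) = 2*U²*(-6 + (-3 + U)*(4 + U)) (K(U) = 2*(((4 + U)*(U - 3) - 6)*U²) = 2*(((4 + U)*(-3 + U) - 6)*U²) = 2*(((-3 + U)*(4 + U) - 6)*U²) = 2*((-6 + (-3 + U)*(4 + U))*U²) = 2*(U²*(-6 + (-3 + U)*(4 + U))) = 2*U²*(-6 + (-3 + U)*(4 + U)))
p = -1245730 (p = -738 - 2*28²*(-18 + 28 + 28²) = -738 - 2*784*(-18 + 28 + 784) = -738 - 2*784*794 = -738 - 1*1244992 = -738 - 1244992 = -1245730)
-505 + p*438 = -505 - 1245730*438 = -505 - 545629740 = -545630245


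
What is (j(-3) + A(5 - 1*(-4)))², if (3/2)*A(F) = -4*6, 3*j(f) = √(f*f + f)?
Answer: (48 - √6)²/9 ≈ 230.54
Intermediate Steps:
j(f) = √(f + f²)/3 (j(f) = √(f*f + f)/3 = √(f² + f)/3 = √(f + f²)/3)
A(F) = -16 (A(F) = 2*(-4*6)/3 = (⅔)*(-24) = -16)
(j(-3) + A(5 - 1*(-4)))² = (√(-3*(1 - 3))/3 - 16)² = (√(-3*(-2))/3 - 16)² = (√6/3 - 16)² = (-16 + √6/3)²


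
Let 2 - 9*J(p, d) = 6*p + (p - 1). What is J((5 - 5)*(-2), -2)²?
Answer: ⅑ ≈ 0.11111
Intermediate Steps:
J(p, d) = ⅓ - 7*p/9 (J(p, d) = 2/9 - (6*p + (p - 1))/9 = 2/9 - (6*p + (-1 + p))/9 = 2/9 - (-1 + 7*p)/9 = 2/9 + (⅑ - 7*p/9) = ⅓ - 7*p/9)
J((5 - 5)*(-2), -2)² = (⅓ - 7*(5 - 5)*(-2)/9)² = (⅓ - 0*(-2))² = (⅓ - 7/9*0)² = (⅓ + 0)² = (⅓)² = ⅑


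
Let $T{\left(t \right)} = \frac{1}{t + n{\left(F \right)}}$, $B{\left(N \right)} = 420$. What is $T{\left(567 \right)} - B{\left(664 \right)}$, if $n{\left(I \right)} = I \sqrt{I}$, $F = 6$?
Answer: $- \frac{4997559}{11899} - \frac{2 \sqrt{6}}{107091} \approx -420.0$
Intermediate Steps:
$n{\left(I \right)} = I^{\frac{3}{2}}$
$T{\left(t \right)} = \frac{1}{t + 6 \sqrt{6}}$ ($T{\left(t \right)} = \frac{1}{t + 6^{\frac{3}{2}}} = \frac{1}{t + 6 \sqrt{6}}$)
$T{\left(567 \right)} - B{\left(664 \right)} = \frac{1}{567 + 6 \sqrt{6}} - 420 = -420 + \frac{1}{567 + 6 \sqrt{6}}$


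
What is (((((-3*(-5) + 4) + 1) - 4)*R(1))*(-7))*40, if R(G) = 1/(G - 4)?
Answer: 4480/3 ≈ 1493.3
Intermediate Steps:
R(G) = 1/(-4 + G)
(((((-3*(-5) + 4) + 1) - 4)*R(1))*(-7))*40 = (((((-3*(-5) + 4) + 1) - 4)/(-4 + 1))*(-7))*40 = (((((15 + 4) + 1) - 4)/(-3))*(-7))*40 = ((((19 + 1) - 4)*(-1/3))*(-7))*40 = (((20 - 4)*(-1/3))*(-7))*40 = ((16*(-1/3))*(-7))*40 = -16/3*(-7)*40 = (112/3)*40 = 4480/3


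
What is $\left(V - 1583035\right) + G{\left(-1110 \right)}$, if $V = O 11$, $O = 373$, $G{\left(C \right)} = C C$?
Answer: $-346832$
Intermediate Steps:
$G{\left(C \right)} = C^{2}$
$V = 4103$ ($V = 373 \cdot 11 = 4103$)
$\left(V - 1583035\right) + G{\left(-1110 \right)} = \left(4103 - 1583035\right) + \left(-1110\right)^{2} = -1578932 + 1232100 = -346832$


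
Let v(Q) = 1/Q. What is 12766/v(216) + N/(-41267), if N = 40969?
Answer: 113791895783/41267 ≈ 2.7575e+6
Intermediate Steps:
12766/v(216) + N/(-41267) = 12766/(1/216) + 40969/(-41267) = 12766/(1/216) + 40969*(-1/41267) = 12766*216 - 40969/41267 = 2757456 - 40969/41267 = 113791895783/41267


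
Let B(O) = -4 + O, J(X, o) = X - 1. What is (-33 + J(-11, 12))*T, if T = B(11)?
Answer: -315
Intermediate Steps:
J(X, o) = -1 + X
T = 7 (T = -4 + 11 = 7)
(-33 + J(-11, 12))*T = (-33 + (-1 - 11))*7 = (-33 - 12)*7 = -45*7 = -315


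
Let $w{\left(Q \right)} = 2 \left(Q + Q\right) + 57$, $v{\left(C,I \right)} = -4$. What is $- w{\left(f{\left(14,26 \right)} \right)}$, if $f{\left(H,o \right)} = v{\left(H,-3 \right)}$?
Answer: $-41$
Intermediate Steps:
$f{\left(H,o \right)} = -4$
$w{\left(Q \right)} = 57 + 4 Q$ ($w{\left(Q \right)} = 2 \cdot 2 Q + 57 = 4 Q + 57 = 57 + 4 Q$)
$- w{\left(f{\left(14,26 \right)} \right)} = - (57 + 4 \left(-4\right)) = - (57 - 16) = \left(-1\right) 41 = -41$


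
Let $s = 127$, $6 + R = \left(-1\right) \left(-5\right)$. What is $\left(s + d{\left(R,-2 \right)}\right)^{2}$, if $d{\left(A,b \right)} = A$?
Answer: $15876$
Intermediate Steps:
$R = -1$ ($R = -6 - -5 = -6 + 5 = -1$)
$\left(s + d{\left(R,-2 \right)}\right)^{2} = \left(127 - 1\right)^{2} = 126^{2} = 15876$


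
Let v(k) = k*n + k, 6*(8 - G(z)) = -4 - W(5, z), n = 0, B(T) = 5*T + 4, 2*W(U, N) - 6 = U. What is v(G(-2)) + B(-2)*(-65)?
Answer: 4795/12 ≈ 399.58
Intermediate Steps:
W(U, N) = 3 + U/2
B(T) = 4 + 5*T
G(z) = 115/12 (G(z) = 8 - (-4 - (3 + (½)*5))/6 = 8 - (-4 - (3 + 5/2))/6 = 8 - (-4 - 1*11/2)/6 = 8 - (-4 - 11/2)/6 = 8 - ⅙*(-19/2) = 8 + 19/12 = 115/12)
v(k) = k (v(k) = k*0 + k = 0 + k = k)
v(G(-2)) + B(-2)*(-65) = 115/12 + (4 + 5*(-2))*(-65) = 115/12 + (4 - 10)*(-65) = 115/12 - 6*(-65) = 115/12 + 390 = 4795/12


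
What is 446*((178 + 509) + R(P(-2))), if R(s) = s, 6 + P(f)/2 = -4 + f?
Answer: 295698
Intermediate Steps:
P(f) = -20 + 2*f (P(f) = -12 + 2*(-4 + f) = -12 + (-8 + 2*f) = -20 + 2*f)
446*((178 + 509) + R(P(-2))) = 446*((178 + 509) + (-20 + 2*(-2))) = 446*(687 + (-20 - 4)) = 446*(687 - 24) = 446*663 = 295698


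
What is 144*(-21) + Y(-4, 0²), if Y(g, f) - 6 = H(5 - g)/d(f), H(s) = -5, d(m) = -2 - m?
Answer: -6031/2 ≈ -3015.5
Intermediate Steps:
Y(g, f) = 6 - 5/(-2 - f)
144*(-21) + Y(-4, 0²) = 144*(-21) + (17 + 6*0²)/(2 + 0²) = -3024 + (17 + 6*0)/(2 + 0) = -3024 + (17 + 0)/2 = -3024 + (½)*17 = -3024 + 17/2 = -6031/2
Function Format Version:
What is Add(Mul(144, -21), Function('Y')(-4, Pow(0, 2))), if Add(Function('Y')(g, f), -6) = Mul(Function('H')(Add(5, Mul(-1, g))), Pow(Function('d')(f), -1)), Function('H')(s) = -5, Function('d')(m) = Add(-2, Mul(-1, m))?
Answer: Rational(-6031, 2) ≈ -3015.5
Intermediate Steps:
Function('Y')(g, f) = Add(6, Mul(-5, Pow(Add(-2, Mul(-1, f)), -1)))
Add(Mul(144, -21), Function('Y')(-4, Pow(0, 2))) = Add(Mul(144, -21), Mul(Pow(Add(2, Pow(0, 2)), -1), Add(17, Mul(6, Pow(0, 2))))) = Add(-3024, Mul(Pow(Add(2, 0), -1), Add(17, Mul(6, 0)))) = Add(-3024, Mul(Pow(2, -1), Add(17, 0))) = Add(-3024, Mul(Rational(1, 2), 17)) = Add(-3024, Rational(17, 2)) = Rational(-6031, 2)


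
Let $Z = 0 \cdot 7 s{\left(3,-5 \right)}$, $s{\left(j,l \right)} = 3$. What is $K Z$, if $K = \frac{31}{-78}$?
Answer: $0$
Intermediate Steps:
$K = - \frac{31}{78}$ ($K = 31 \left(- \frac{1}{78}\right) = - \frac{31}{78} \approx -0.39744$)
$Z = 0$ ($Z = 0 \cdot 7 \cdot 3 = 0 \cdot 3 = 0$)
$K Z = \left(- \frac{31}{78}\right) 0 = 0$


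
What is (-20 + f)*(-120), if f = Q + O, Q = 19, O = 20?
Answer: -2280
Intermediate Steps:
f = 39 (f = 19 + 20 = 39)
(-20 + f)*(-120) = (-20 + 39)*(-120) = 19*(-120) = -2280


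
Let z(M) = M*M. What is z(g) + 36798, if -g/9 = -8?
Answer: 41982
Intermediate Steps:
g = 72 (g = -9*(-8) = 72)
z(M) = M**2
z(g) + 36798 = 72**2 + 36798 = 5184 + 36798 = 41982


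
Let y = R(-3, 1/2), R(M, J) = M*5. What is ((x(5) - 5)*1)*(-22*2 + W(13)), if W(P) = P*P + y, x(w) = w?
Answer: 0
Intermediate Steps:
R(M, J) = 5*M
y = -15 (y = 5*(-3) = -15)
W(P) = -15 + P² (W(P) = P*P - 15 = P² - 15 = -15 + P²)
((x(5) - 5)*1)*(-22*2 + W(13)) = ((5 - 5)*1)*(-22*2 + (-15 + 13²)) = (0*1)*(-44 + (-15 + 169)) = 0*(-44 + 154) = 0*110 = 0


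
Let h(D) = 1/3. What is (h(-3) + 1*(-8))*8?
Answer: -184/3 ≈ -61.333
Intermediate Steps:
h(D) = 1/3
(h(-3) + 1*(-8))*8 = (1/3 + 1*(-8))*8 = (1/3 - 8)*8 = -23/3*8 = -184/3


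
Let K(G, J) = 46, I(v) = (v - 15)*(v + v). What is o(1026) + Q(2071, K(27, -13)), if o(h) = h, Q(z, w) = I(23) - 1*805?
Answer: 589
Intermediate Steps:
I(v) = 2*v*(-15 + v) (I(v) = (-15 + v)*(2*v) = 2*v*(-15 + v))
Q(z, w) = -437 (Q(z, w) = 2*23*(-15 + 23) - 1*805 = 2*23*8 - 805 = 368 - 805 = -437)
o(1026) + Q(2071, K(27, -13)) = 1026 - 437 = 589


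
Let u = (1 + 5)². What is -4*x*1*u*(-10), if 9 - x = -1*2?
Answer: 15840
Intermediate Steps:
x = 11 (x = 9 - (-1)*2 = 9 - 1*(-2) = 9 + 2 = 11)
u = 36 (u = 6² = 36)
-4*x*1*u*(-10) = -4*11*1*36*(-10) = -44*36*(-10) = -4*396*(-10) = -1584*(-10) = 15840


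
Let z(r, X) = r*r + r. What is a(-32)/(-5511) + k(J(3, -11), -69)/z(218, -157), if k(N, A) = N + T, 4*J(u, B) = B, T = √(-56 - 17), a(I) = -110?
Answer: 634723/31891656 + I*√73/47742 ≈ 0.019902 + 0.00017896*I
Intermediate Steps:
z(r, X) = r + r² (z(r, X) = r² + r = r + r²)
T = I*√73 (T = √(-73) = I*√73 ≈ 8.544*I)
J(u, B) = B/4
k(N, A) = N + I*√73
a(-32)/(-5511) + k(J(3, -11), -69)/z(218, -157) = -110/(-5511) + ((¼)*(-11) + I*√73)/((218*(1 + 218))) = -110*(-1/5511) + (-11/4 + I*√73)/((218*219)) = 10/501 + (-11/4 + I*√73)/47742 = 10/501 + (-11/4 + I*√73)*(1/47742) = 10/501 + (-11/190968 + I*√73/47742) = 634723/31891656 + I*√73/47742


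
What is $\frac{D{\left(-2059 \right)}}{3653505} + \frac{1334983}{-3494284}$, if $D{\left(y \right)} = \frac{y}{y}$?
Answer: $- \frac{4877363571131}{12766384065420} \approx -0.38205$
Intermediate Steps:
$D{\left(y \right)} = 1$
$\frac{D{\left(-2059 \right)}}{3653505} + \frac{1334983}{-3494284} = 1 \cdot \frac{1}{3653505} + \frac{1334983}{-3494284} = 1 \cdot \frac{1}{3653505} + 1334983 \left(- \frac{1}{3494284}\right) = \frac{1}{3653505} - \frac{1334983}{3494284} = - \frac{4877363571131}{12766384065420}$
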